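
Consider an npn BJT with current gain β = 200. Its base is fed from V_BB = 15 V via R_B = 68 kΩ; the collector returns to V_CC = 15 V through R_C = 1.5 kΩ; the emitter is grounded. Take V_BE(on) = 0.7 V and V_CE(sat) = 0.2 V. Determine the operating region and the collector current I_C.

saturation; I_C ≈ 9.9 mA

Assume active: I_B = (15 − 0.7)/68 = 0.21 mA, giving I_C = β·I_B = 42.1 mA.
But then V_CE = 15 − 42.1×1.5 = -48.1 V < V_CE(sat) = 0.2 V — impossible in the active region.
So the transistor is saturated. With V_CE = 0.2 V, I_C = (V_CC − 0.2)/R_C = 14.8/1.5 = 9.87 mA.
Check: β·I_B = 42.1 mA > I_C = 9.87 mA, confirming saturation.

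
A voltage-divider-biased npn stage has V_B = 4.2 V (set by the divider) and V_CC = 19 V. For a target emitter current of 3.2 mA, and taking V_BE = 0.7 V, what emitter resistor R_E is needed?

V_E = V_B − V_BE = 4.2 − 0.7 = 3.5 V.
R_E = V_E / I_E = 3.5 / 3.2 = 1.09 kΩ.

R_E ≈ 1.1 kΩ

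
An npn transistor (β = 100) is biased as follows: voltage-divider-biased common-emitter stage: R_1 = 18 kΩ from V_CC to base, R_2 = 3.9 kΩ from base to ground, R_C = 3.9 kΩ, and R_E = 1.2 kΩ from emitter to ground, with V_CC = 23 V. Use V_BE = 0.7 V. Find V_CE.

V_CE ≈ 9 V

Thevenize the base divider: V_Th = V_CC·R_2/(R_1+R_2) = 23×3.9/21.9 = 4.1 V, R_Th = R_1‖R_2 = 3.21 kΩ.
Base-emitter loop: V_Th = I_B·R_Th + V_BE + (β+1)I_B·R_E, so I_B = (4.1 − 0.7) / (3.21 + 101×1.2) = 0.0273 mA.
I_C = β·I_B = 100×0.0273 = 2.73 mA, and I_E = (β+1)I_B = 2.76 mA.
V_CE = V_CC − I_C·R_C − I_E·R_E = 23 − 2.73×3.9 − 2.76×1.2 = 9.05 V.
V_CE = 9.05 V > 0.2 V confirms active-region operation.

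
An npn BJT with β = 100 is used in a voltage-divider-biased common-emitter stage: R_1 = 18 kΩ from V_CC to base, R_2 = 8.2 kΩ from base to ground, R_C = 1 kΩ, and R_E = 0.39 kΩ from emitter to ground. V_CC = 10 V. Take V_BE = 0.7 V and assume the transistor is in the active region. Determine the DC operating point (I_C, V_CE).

Thevenize the base divider: V_Th = V_CC·R_2/(R_1+R_2) = 10×8.2/26.2 = 3.13 V, R_Th = R_1‖R_2 = 5.63 kΩ.
Base-emitter loop: V_Th = I_B·R_Th + V_BE + (β+1)I_B·R_E, so I_B = (3.13 − 0.7) / (5.63 + 101×0.39) = 0.054 mA.
I_C = β·I_B = 100×0.054 = 5.4 mA, and I_E = (β+1)I_B = 5.45 mA.
V_CE = V_CC − I_C·R_C − I_E·R_E = 10 − 5.4×1 − 5.45×0.39 = 2.48 V.
V_CE = 2.48 V > 0.2 V confirms active-region operation.

I_C ≈ 5.4 mA, V_CE ≈ 2.5 V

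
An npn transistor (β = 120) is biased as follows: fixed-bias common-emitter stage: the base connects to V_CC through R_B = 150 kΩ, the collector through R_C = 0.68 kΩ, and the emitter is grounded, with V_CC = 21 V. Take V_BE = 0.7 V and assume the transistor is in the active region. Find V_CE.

V_CE ≈ 10 V

Base loop: V_CC = I_B·R_B + V_BE, so I_B = (21 − 0.7)/150 kΩ = 0.135 mA.
In the active region I_C = β·I_B = 120 × 0.135 = 16.2 mA.
Collector loop: V_CE = V_CC − I_C·R_C = 21 − 16.2×0.68 = 9.96 V.
Since V_CE = 9.96 V > V_CE(sat) ≈ 0.2 V, the transistor is in the active region as assumed.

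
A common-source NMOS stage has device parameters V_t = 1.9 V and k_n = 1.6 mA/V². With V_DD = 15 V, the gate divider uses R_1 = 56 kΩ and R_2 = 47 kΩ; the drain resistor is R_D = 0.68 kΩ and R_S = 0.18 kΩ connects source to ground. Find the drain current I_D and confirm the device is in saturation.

I_D ≈ 8.9 mA

V_G = V_DD·R_2/(R_1+R_2) = 15×47/103 = 6.84 V.
Assume saturation: I_D = (k_n/2)(V_GS − V_t)² with V_GS = V_G − I_D·R_S = 6.84 − 0.18·I_D.
Substituting gives 0.0259·I_D² − 2.42·I_D + 19.6 = 0, with roots I_D = 8.92 or 84.6 mA.
The root I_D = 84.6 mA gives V_GS = -8.38 V ≤ V_t, so take I_D = 8.92 mA.
Then V_GS = 5.24 V and V_DS = V_DD − I_D(R_D+R_S) = 15 − 8.92×0.86 = 7.33 V.
Saturation requires V_DS ≥ V_GS − V_t = 3.34 V; 7.33 ≥ 3.34 ✓.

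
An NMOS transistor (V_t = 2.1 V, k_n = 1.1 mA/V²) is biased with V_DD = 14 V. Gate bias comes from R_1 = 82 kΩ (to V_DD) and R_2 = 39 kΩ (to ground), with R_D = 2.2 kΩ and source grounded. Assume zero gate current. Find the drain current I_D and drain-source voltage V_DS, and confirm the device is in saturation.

I_D ≈ 3.2 mA, V_DS ≈ 7 V

V_G = V_DD·R_2/(R_1+R_2) = 14×39/121 = 4.51 V. With the source grounded, V_GS = V_G = 4.51 V.
Assume saturation: I_D = (k_n/2)(V_GS − V_t)² = (1.1/2)×(4.51 − 2.1)² = 0.55×2.41² = 3.2 mA.
V_DS = V_DD − I_D·R_D = 14 − 3.2×2.2 = 6.96 V.
Saturation requires V_DS ≥ V_GS − V_t = 2.41 V; 6.96 ≥ 2.41 ✓.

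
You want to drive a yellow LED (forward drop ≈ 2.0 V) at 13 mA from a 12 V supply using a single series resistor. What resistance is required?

The resistor drops V_S − V_D = 12 − 2.0 = 10 V at 13 mA.
R = 10 V / 13 mA = 0.769 kΩ.

R ≈ 0.77 kΩ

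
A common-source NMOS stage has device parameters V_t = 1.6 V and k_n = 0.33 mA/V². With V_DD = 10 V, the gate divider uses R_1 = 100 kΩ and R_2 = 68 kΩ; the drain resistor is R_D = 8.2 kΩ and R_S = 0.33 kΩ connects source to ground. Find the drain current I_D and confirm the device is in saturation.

V_G = V_DD·R_2/(R_1+R_2) = 10×68/168 = 4.05 V.
Assume saturation: I_D = (k_n/2)(V_GS − V_t)² with V_GS = V_G − I_D·R_S = 4.05 − 0.33·I_D.
Substituting gives 0.018·I_D² − 1.27·I_D + 0.988 = 0, with roots I_D = 0.789 or 69.7 mA.
The root I_D = 69.7 mA gives V_GS = -19 V ≤ V_t, so take I_D = 0.789 mA.
Then V_GS = 3.79 V and V_DS = V_DD − I_D(R_D+R_S) = 10 − 0.789×8.53 = 3.27 V.
Saturation requires V_DS ≥ V_GS − V_t = 2.19 V; 3.27 ≥ 2.19 ✓.

I_D ≈ 0.79 mA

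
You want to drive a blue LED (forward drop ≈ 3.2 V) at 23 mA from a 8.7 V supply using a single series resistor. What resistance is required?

R ≈ 0.24 kΩ

The resistor drops V_S − V_D = 8.7 − 3.2 = 5.5 V at 23 mA.
R = 5.5 V / 23 mA = 0.239 kΩ.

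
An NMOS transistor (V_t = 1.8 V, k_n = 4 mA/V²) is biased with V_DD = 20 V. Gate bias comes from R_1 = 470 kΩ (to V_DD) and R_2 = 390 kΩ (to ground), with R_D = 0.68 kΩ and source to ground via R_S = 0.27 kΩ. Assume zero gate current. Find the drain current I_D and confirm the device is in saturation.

I_D ≈ 16 mA

V_G = V_DD·R_2/(R_1+R_2) = 20×390/860 = 9.07 V.
Assume saturation: I_D = (k_n/2)(V_GS − V_t)² with V_GS = V_G − I_D·R_S = 9.07 − 0.27·I_D.
Substituting gives 0.146·I_D² − 8.85·I_D + 106 = 0, with roots I_D = 16.3 or 44.4 mA.
The root I_D = 44.4 mA gives V_GS = -2.91 V ≤ V_t, so take I_D = 16.3 mA.
Then V_GS = 4.66 V and V_DS = V_DD − I_D(R_D+R_S) = 20 − 16.3×0.95 = 4.48 V.
Saturation requires V_DS ≥ V_GS − V_t = 2.86 V; 4.48 ≥ 2.86 ✓.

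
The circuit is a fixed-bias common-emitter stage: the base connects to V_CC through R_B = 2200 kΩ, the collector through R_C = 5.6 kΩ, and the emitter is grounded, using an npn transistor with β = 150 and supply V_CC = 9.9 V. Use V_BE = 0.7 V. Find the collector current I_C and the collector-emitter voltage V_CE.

Base loop: V_CC = I_B·R_B + V_BE, so I_B = (9.9 − 0.7)/2200 kΩ = 0.00418 mA.
In the active region I_C = β·I_B = 150 × 0.00418 = 0.627 mA.
Collector loop: V_CE = V_CC − I_C·R_C = 9.9 − 0.627×5.6 = 6.39 V.
Since V_CE = 6.39 V > V_CE(sat) ≈ 0.2 V, the transistor is in the active region as assumed.

I_C ≈ 0.63 mA, V_CE ≈ 6.4 V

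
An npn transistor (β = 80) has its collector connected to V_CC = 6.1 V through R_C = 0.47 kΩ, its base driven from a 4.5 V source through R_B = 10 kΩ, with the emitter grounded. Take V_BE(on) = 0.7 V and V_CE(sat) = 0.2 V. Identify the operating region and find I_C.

Assume active: I_B = (4.5 − 0.7)/10 = 0.38 mA, giving I_C = β·I_B = 30.4 mA.
But then V_CE = 6.1 − 30.4×0.47 = -8.19 V < V_CE(sat) = 0.2 V — impossible in the active region.
So the transistor is saturated. With V_CE = 0.2 V, I_C = (V_CC − 0.2)/R_C = 5.9/0.47 = 12.6 mA.
Check: β·I_B = 30.4 mA > I_C = 12.6 mA, confirming saturation.

saturation; I_C ≈ 13 mA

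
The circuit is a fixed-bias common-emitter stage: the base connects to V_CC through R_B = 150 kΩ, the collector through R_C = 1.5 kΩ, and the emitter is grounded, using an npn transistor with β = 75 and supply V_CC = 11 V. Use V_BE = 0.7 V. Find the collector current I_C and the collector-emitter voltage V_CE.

I_C ≈ 5.2 mA, V_CE ≈ 3.3 V

Base loop: V_CC = I_B·R_B + V_BE, so I_B = (11 − 0.7)/150 kΩ = 0.0687 mA.
In the active region I_C = β·I_B = 75 × 0.0687 = 5.15 mA.
Collector loop: V_CE = V_CC − I_C·R_C = 11 − 5.15×1.5 = 3.27 V.
Since V_CE = 3.27 V > V_CE(sat) ≈ 0.2 V, the transistor is in the active region as assumed.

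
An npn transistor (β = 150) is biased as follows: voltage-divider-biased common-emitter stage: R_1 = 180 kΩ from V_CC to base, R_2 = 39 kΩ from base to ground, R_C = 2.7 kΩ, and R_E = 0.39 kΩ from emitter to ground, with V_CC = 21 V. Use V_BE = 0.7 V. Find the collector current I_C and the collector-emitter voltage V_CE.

I_C ≈ 5 mA, V_CE ≈ 5.5 V

Thevenize the base divider: V_Th = V_CC·R_2/(R_1+R_2) = 21×39/219 = 3.74 V, R_Th = R_1‖R_2 = 32.1 kΩ.
Base-emitter loop: V_Th = I_B·R_Th + V_BE + (β+1)I_B·R_E, so I_B = (3.74 − 0.7) / (32.1 + 151×0.39) = 0.0334 mA.
I_C = β·I_B = 150×0.0334 = 5.01 mA, and I_E = (β+1)I_B = 5.05 mA.
V_CE = V_CC − I_C·R_C − I_E·R_E = 21 − 5.01×2.7 − 5.05×0.39 = 5.5 V.
V_CE = 5.5 V > 0.2 V confirms active-region operation.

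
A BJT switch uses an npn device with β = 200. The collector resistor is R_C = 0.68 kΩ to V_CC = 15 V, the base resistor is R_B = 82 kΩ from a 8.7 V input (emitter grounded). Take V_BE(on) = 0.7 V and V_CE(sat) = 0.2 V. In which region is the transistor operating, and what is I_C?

active; I_C ≈ 20 mA

Assume active. Base-emitter loop: I_B = (V_BB − V_BE)/R_B = (8.7 − 0.7)/82 = 0.0976 mA.
I_C = β·I_B = 200×0.0976 = 19.5 mA.
V_CE = V_CC − I_C·R_C = 15 − 19.5×0.68 = 1.73 V > V_CE(sat), so the active-region assumption holds.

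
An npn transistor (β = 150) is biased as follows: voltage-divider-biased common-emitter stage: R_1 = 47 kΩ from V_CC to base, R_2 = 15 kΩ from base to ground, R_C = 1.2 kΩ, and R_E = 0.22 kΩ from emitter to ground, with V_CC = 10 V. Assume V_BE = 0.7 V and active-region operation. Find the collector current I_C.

Thevenize the base divider: V_Th = V_CC·R_2/(R_1+R_2) = 10×15/62 = 2.42 V, R_Th = R_1‖R_2 = 11.4 kΩ.
Base-emitter loop: V_Th = I_B·R_Th + V_BE + (β+1)I_B·R_E, so I_B = (2.42 − 0.7) / (11.4 + 151×0.22) = 0.0386 mA.
I_C = β·I_B = 150×0.0386 = 5.78 mA, and I_E = (β+1)I_B = 5.82 mA.
V_CE = V_CC − I_C·R_C − I_E·R_E = 10 − 5.78×1.2 − 5.82×0.22 = 1.78 V.
V_CE = 1.78 V > 0.2 V confirms active-region operation.

I_C ≈ 5.8 mA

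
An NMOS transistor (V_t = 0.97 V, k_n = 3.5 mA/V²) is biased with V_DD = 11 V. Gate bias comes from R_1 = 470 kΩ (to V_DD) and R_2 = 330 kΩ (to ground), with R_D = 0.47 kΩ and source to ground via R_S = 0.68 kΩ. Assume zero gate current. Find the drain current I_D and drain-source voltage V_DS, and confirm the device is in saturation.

I_D ≈ 3.2 mA, V_DS ≈ 7.3 V

V_G = V_DD·R_2/(R_1+R_2) = 11×330/800 = 4.54 V.
Assume saturation: I_D = (k_n/2)(V_GS − V_t)² with V_GS = V_G − I_D·R_S = 4.54 − 0.68·I_D.
Substituting gives 0.809·I_D² − 9.49·I_D + 22.3 = 0, with roots I_D = 3.24 or 8.48 mA.
The root I_D = 8.48 mA gives V_GS = -1.23 V ≤ V_t, so take I_D = 3.24 mA.
Then V_GS = 2.33 V and V_DS = V_DD − I_D(R_D+R_S) = 11 − 3.24×1.15 = 7.27 V.
Saturation requires V_DS ≥ V_GS − V_t = 1.36 V; 7.27 ≥ 1.36 ✓.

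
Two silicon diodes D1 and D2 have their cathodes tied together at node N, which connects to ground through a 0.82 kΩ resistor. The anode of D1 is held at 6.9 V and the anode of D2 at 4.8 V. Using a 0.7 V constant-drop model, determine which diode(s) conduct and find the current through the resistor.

Only D1 conducts; I_R ≈ 7.6 mA

Assume both conduct. Then node N would need to be at both 6.9−0.7 = 6.2 V and 4.8−0.7 = 4.1 V, which is impossible.
Assume only D1 conducts: V_N = 6.9 − 0.7 = 6.2 V, so I_R = 6.2/0.82 = 7.56 mA.
Check D2: its anode-to-cathode voltage is 4.8 − 6.2 = -1.4 V < 0.7 V, so it is off. The assumption is consistent.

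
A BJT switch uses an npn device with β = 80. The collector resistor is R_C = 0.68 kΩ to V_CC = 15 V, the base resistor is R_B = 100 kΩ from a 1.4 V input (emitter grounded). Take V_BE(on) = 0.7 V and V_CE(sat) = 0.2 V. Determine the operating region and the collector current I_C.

Assume active. Base-emitter loop: I_B = (V_BB − V_BE)/R_B = (1.4 − 0.7)/100 = 0.007 mA.
I_C = β·I_B = 80×0.007 = 0.56 mA.
V_CE = V_CC − I_C·R_C = 15 − 0.56×0.68 = 14.6 V > V_CE(sat), so the active-region assumption holds.

active; I_C ≈ 0.56 mA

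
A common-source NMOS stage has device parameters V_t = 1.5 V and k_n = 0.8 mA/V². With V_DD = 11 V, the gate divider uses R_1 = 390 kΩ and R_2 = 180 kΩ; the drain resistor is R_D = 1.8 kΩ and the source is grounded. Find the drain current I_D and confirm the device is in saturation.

V_G = V_DD·R_2/(R_1+R_2) = 11×180/570 = 3.47 V. With the source grounded, V_GS = V_G = 3.47 V.
Assume saturation: I_D = (k_n/2)(V_GS − V_t)² = (0.8/2)×(3.47 − 1.5)² = 0.4×1.97² = 1.56 mA.
V_DS = V_DD − I_D·R_D = 11 − 1.56×1.8 = 8.2 V.
Saturation requires V_DS ≥ V_GS − V_t = 1.97 V; 8.2 ≥ 1.97 ✓.

I_D ≈ 1.6 mA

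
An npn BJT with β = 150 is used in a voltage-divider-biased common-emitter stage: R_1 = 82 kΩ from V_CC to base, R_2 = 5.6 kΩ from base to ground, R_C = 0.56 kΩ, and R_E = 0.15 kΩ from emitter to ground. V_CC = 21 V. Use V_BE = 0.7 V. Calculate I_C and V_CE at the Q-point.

Thevenize the base divider: V_Th = V_CC·R_2/(R_1+R_2) = 21×5.6/87.6 = 1.34 V, R_Th = R_1‖R_2 = 5.24 kΩ.
Base-emitter loop: V_Th = I_B·R_Th + V_BE + (β+1)I_B·R_E, so I_B = (1.34 − 0.7) / (5.24 + 151×0.15) = 0.023 mA.
I_C = β·I_B = 150×0.023 = 3.46 mA, and I_E = (β+1)I_B = 3.48 mA.
V_CE = V_CC − I_C·R_C − I_E·R_E = 21 − 3.46×0.56 − 3.48×0.15 = 18.5 V.
V_CE = 18.5 V > 0.2 V confirms active-region operation.

I_C ≈ 3.5 mA, V_CE ≈ 19 V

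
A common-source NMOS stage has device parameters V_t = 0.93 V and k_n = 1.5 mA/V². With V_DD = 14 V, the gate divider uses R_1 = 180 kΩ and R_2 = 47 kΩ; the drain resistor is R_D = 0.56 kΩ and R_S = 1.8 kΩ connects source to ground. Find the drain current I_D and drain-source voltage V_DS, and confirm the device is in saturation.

V_G = V_DD·R_2/(R_1+R_2) = 14×47/227 = 2.9 V.
Assume saturation: I_D = (k_n/2)(V_GS − V_t)² with V_GS = V_G − I_D·R_S = 2.9 − 1.8·I_D.
Substituting gives 2.43·I_D² − 6.32·I_D + 2.91 = 0, with roots I_D = 0.598 or 2 mA.
The root I_D = 2 mA gives V_GS = -0.703 V ≤ V_t, so take I_D = 0.598 mA.
Then V_GS = 1.82 V and V_DS = V_DD − I_D(R_D+R_S) = 14 − 0.598×2.36 = 12.6 V.
Saturation requires V_DS ≥ V_GS − V_t = 0.893 V; 12.6 ≥ 0.893 ✓.

I_D ≈ 0.6 mA, V_DS ≈ 13 V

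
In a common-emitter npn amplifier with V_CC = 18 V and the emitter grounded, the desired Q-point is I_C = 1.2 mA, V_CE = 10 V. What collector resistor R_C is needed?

R_C ≈ 6.7 kΩ

Collector loop: V_CC = I_C·R_C + V_CE.
R_C = (V_CC − V_CE)/I_C = (18 − 10)/1.2 = 6.67 kΩ.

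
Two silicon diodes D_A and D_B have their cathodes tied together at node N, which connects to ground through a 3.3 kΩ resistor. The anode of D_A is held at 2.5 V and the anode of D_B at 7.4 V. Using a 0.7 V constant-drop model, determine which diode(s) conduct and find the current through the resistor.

Assume both conduct. Then node N would need to be at both 2.5−0.7 = 1.8 V and 7.4−0.7 = 6.7 V, which is impossible.
Assume only D_B conducts: V_N = 7.4 − 0.7 = 6.7 V, so I_R = 6.7/3.3 = 2.03 mA.
Check D_A: its anode-to-cathode voltage is 2.5 − 6.7 = -4.2 V < 0.7 V, so it is off. The assumption is consistent.

Only D_B conducts; I_R ≈ 2 mA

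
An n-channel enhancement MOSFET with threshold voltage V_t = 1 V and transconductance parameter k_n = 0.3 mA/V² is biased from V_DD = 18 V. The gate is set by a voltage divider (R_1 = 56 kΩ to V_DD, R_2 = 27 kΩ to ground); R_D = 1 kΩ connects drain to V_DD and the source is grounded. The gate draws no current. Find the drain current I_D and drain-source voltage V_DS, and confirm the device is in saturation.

I_D ≈ 3.5 mA, V_DS ≈ 14 V

V_G = V_DD·R_2/(R_1+R_2) = 18×27/83 = 5.86 V. With the source grounded, V_GS = V_G = 5.86 V.
Assume saturation: I_D = (k_n/2)(V_GS − V_t)² = (0.3/2)×(5.86 − 1)² = 0.15×4.86² = 3.54 mA.
V_DS = V_DD − I_D·R_D = 18 − 3.54×1 = 14.5 V.
Saturation requires V_DS ≥ V_GS − V_t = 4.86 V; 14.5 ≥ 4.86 ✓.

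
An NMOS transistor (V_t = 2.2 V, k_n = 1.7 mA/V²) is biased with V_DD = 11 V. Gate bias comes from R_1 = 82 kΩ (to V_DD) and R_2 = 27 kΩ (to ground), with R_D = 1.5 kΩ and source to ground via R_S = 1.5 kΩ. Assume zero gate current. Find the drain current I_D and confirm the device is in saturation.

I_D ≈ 0.11 mA

V_G = V_DD·R_2/(R_1+R_2) = 11×27/109 = 2.72 V.
Assume saturation: I_D = (k_n/2)(V_GS − V_t)² with V_GS = V_G − I_D·R_S = 2.72 − 1.5·I_D.
Substituting gives 1.91·I_D² − 2.34·I_D + 0.234 = 0, with roots I_D = 0.11 or 1.11 mA.
The root I_D = 1.11 mA gives V_GS = 1.06 V ≤ V_t, so take I_D = 0.11 mA.
Then V_GS = 2.56 V and V_DS = V_DD − I_D(R_D+R_S) = 11 − 0.11×3 = 10.7 V.
Saturation requires V_DS ≥ V_GS − V_t = 0.36 V; 10.7 ≥ 0.36 ✓.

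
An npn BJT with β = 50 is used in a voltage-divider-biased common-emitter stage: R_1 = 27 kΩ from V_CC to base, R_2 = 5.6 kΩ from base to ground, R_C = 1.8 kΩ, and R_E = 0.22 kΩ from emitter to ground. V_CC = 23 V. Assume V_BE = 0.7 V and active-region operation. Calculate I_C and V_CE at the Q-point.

I_C ≈ 10 mA, V_CE ≈ 2.2 V

Thevenize the base divider: V_Th = V_CC·R_2/(R_1+R_2) = 23×5.6/32.6 = 3.95 V, R_Th = R_1‖R_2 = 4.64 kΩ.
Base-emitter loop: V_Th = I_B·R_Th + V_BE + (β+1)I_B·R_E, so I_B = (3.95 − 0.7) / (4.64 + 51×0.22) = 0.205 mA.
I_C = β·I_B = 50×0.205 = 10.3 mA, and I_E = (β+1)I_B = 10.5 mA.
V_CE = V_CC − I_C·R_C − I_E·R_E = 23 − 10.3×1.8 − 10.5×0.22 = 2.25 V.
V_CE = 2.25 V > 0.2 V confirms active-region operation.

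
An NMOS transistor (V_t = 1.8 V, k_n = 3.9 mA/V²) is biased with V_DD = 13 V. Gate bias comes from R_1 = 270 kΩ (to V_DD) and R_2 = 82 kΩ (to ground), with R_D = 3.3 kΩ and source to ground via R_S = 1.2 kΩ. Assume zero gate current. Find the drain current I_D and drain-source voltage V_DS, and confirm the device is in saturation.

V_G = V_DD·R_2/(R_1+R_2) = 13×82/352 = 3.03 V.
Assume saturation: I_D = (k_n/2)(V_GS − V_t)² with V_GS = V_G − I_D·R_S = 3.03 − 1.2·I_D.
Substituting gives 2.81·I_D² − 6.75·I_D + 2.94 = 0, with roots I_D = 0.572 or 1.83 mA.
The root I_D = 1.83 mA gives V_GS = 0.831 V ≤ V_t, so take I_D = 0.572 mA.
Then V_GS = 2.34 V and V_DS = V_DD − I_D(R_D+R_S) = 13 − 0.572×4.5 = 10.4 V.
Saturation requires V_DS ≥ V_GS − V_t = 0.542 V; 10.4 ≥ 0.542 ✓.

I_D ≈ 0.57 mA, V_DS ≈ 10 V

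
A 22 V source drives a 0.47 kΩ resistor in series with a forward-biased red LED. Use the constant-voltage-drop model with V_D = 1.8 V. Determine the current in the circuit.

KVL around the loop: 22 = V_D + I·R = 1.8 + I × 0.47 kΩ.
So I = (22 − 1.8) / 0.47 kΩ = 20.2 / 0.47 = 43 mA.

I ≈ 43 mA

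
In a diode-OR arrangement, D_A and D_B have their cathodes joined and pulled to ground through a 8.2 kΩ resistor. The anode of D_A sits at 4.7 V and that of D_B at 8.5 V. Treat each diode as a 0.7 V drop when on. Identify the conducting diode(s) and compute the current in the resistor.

Assume both conduct. Then node N would need to be at both 4.7−0.7 = 4 V and 8.5−0.7 = 7.8 V, which is impossible.
Assume only D_B conducts: V_N = 8.5 − 0.7 = 7.8 V, so I_R = 7.8/8.2 = 0.951 mA.
Check D_A: its anode-to-cathode voltage is 4.7 − 7.8 = -3.1 V < 0.7 V, so it is off. The assumption is consistent.

Only D_B conducts; I_R ≈ 0.95 mA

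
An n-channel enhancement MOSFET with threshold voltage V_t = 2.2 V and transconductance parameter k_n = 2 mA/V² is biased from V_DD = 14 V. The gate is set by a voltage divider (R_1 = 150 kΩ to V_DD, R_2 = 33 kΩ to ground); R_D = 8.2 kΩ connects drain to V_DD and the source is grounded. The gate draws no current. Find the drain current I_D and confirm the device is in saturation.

I_D ≈ 0.11 mA

V_G = V_DD·R_2/(R_1+R_2) = 14×33/183 = 2.52 V. With the source grounded, V_GS = V_G = 2.52 V.
Assume saturation: I_D = (k_n/2)(V_GS − V_t)² = (2/2)×(2.52 − 2.2)² = 1×0.325² = 0.105 mA.
V_DS = V_DD − I_D·R_D = 14 − 0.105×8.2 = 13.1 V.
Saturation requires V_DS ≥ V_GS − V_t = 0.325 V; 13.1 ≥ 0.325 ✓.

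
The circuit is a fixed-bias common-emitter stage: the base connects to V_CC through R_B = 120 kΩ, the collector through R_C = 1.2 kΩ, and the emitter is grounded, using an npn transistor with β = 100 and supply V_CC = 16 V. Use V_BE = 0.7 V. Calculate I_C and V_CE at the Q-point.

I_C ≈ 13 mA, V_CE ≈ 0.7 V

Base loop: V_CC = I_B·R_B + V_BE, so I_B = (16 − 0.7)/120 kΩ = 0.128 mA.
In the active region I_C = β·I_B = 100 × 0.128 = 12.8 mA.
Collector loop: V_CE = V_CC − I_C·R_C = 16 − 12.8×1.2 = 0.7 V.
Since V_CE = 0.7 V > V_CE(sat) ≈ 0.2 V, the transistor is in the active region as assumed.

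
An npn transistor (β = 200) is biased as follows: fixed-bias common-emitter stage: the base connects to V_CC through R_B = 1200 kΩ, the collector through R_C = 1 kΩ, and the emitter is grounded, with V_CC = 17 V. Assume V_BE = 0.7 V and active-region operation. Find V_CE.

Base loop: V_CC = I_B·R_B + V_BE, so I_B = (17 − 0.7)/1200 kΩ = 0.0136 mA.
In the active region I_C = β·I_B = 200 × 0.0136 = 2.72 mA.
Collector loop: V_CE = V_CC − I_C·R_C = 17 − 2.72×1 = 14.3 V.
Since V_CE = 14.3 V > V_CE(sat) ≈ 0.2 V, the transistor is in the active region as assumed.

V_CE ≈ 14 V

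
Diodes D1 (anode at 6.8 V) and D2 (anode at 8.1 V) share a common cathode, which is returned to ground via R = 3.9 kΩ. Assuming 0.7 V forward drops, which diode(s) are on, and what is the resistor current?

Assume both conduct. Then node N would need to be at both 6.8−0.7 = 6.1 V and 8.1−0.7 = 7.4 V, which is impossible.
Assume only D2 conducts: V_N = 8.1 − 0.7 = 7.4 V, so I_R = 7.4/3.9 = 1.9 mA.
Check D1: its anode-to-cathode voltage is 6.8 − 7.4 = -0.6 V < 0.7 V, so it is off. The assumption is consistent.

Only D2 conducts; I_R ≈ 1.9 mA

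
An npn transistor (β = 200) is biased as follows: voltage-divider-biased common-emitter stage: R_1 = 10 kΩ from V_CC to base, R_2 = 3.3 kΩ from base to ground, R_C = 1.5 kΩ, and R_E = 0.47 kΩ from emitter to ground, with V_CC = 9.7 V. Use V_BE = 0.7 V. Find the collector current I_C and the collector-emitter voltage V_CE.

Thevenize the base divider: V_Th = V_CC·R_2/(R_1+R_2) = 9.7×3.3/13.3 = 2.41 V, R_Th = R_1‖R_2 = 2.48 kΩ.
Base-emitter loop: V_Th = I_B·R_Th + V_BE + (β+1)I_B·R_E, so I_B = (2.41 − 0.7) / (2.48 + 201×0.47) = 0.0176 mA.
I_C = β·I_B = 200×0.0176 = 3.52 mA, and I_E = (β+1)I_B = 3.54 mA.
V_CE = V_CC − I_C·R_C − I_E·R_E = 9.7 − 3.52×1.5 − 3.54×0.47 = 2.76 V.
V_CE = 2.76 V > 0.2 V confirms active-region operation.

I_C ≈ 3.5 mA, V_CE ≈ 2.8 V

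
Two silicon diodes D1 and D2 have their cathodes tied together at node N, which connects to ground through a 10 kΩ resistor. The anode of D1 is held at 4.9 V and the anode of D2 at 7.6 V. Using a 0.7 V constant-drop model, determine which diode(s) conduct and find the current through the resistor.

Only D2 conducts; I_R ≈ 0.69 mA

Assume both conduct. Then node N would need to be at both 4.9−0.7 = 4.2 V and 7.6−0.7 = 6.9 V, which is impossible.
Assume only D2 conducts: V_N = 7.6 − 0.7 = 6.9 V, so I_R = 6.9/10 = 0.69 mA.
Check D1: its anode-to-cathode voltage is 4.9 − 6.9 = -2 V < 0.7 V, so it is off. The assumption is consistent.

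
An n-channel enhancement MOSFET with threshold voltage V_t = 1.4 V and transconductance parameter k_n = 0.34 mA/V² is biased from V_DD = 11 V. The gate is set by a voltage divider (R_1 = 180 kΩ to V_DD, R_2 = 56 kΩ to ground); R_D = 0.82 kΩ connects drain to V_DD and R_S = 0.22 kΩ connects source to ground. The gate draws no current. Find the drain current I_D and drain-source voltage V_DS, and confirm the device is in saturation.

V_G = V_DD·R_2/(R_1+R_2) = 11×56/236 = 2.61 V.
Assume saturation: I_D = (k_n/2)(V_GS − V_t)² with V_GS = V_G − I_D·R_S = 2.61 − 0.22·I_D.
Substituting gives 0.00823·I_D² − 1.09·I_D + 0.249 = 0, with roots I_D = 0.229 or 132 mA.
The root I_D = 132 mA gives V_GS = -26.5 V ≤ V_t, so take I_D = 0.229 mA.
Then V_GS = 2.56 V and V_DS = V_DD − I_D(R_D+R_S) = 11 − 0.229×1.04 = 10.8 V.
Saturation requires V_DS ≥ V_GS − V_t = 1.16 V; 10.8 ≥ 1.16 ✓.

I_D ≈ 0.23 mA, V_DS ≈ 11 V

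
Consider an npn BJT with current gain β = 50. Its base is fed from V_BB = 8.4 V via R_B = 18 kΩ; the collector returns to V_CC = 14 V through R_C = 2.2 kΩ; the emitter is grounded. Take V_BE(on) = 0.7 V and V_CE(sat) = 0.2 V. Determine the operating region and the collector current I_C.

saturation; I_C ≈ 6.3 mA

Assume active: I_B = (8.4 − 0.7)/18 = 0.428 mA, giving I_C = β·I_B = 21.4 mA.
But then V_CE = 14 − 21.4×2.2 = -33.1 V < V_CE(sat) = 0.2 V — impossible in the active region.
So the transistor is saturated. With V_CE = 0.2 V, I_C = (V_CC − 0.2)/R_C = 13.8/2.2 = 6.27 mA.
Check: β·I_B = 21.4 mA > I_C = 6.27 mA, confirming saturation.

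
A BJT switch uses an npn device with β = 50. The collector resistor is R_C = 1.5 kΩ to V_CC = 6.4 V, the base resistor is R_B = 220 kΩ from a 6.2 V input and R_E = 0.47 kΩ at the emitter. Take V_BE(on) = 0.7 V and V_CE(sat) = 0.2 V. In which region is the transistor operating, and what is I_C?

Assume active. Base-emitter loop: I_B = (V_BB − V_BE)/(R_B + (β+1)R_E) = (6.2 − 0.7)/(220 + 51×0.47) = 0.0225 mA.
I_C = β·I_B = 50×0.0225 = 1.13 mA.
V_CE = V_CC − I_C·R_C − I_E·R_E = 6.4 − 1.13×1.5 − 1.15×0.47 = 4.17 V > V_CE(sat), so the active-region assumption holds.

active; I_C ≈ 1.1 mA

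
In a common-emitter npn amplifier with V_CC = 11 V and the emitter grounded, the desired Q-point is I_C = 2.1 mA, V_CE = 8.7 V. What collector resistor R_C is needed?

R_C ≈ 1.1 kΩ

Collector loop: V_CC = I_C·R_C + V_CE.
R_C = (V_CC − V_CE)/I_C = (11 − 8.7)/2.1 = 1.1 kΩ.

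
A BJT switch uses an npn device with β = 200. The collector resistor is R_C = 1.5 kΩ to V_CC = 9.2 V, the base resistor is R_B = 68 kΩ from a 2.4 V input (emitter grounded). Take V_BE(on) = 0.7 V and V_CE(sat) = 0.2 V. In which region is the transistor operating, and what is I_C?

active; I_C ≈ 5 mA

Assume active. Base-emitter loop: I_B = (V_BB − V_BE)/R_B = (2.4 − 0.7)/68 = 0.025 mA.
I_C = β·I_B = 200×0.025 = 5 mA.
V_CE = V_CC − I_C·R_C = 9.2 − 5×1.5 = 1.7 V > V_CE(sat), so the active-region assumption holds.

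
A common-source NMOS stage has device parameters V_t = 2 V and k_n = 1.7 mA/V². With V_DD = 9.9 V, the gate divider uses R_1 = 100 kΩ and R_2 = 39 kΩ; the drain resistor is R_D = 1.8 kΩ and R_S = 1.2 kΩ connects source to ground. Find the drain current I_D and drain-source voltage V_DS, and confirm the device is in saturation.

V_G = V_DD·R_2/(R_1+R_2) = 9.9×39/139 = 2.78 V.
Assume saturation: I_D = (k_n/2)(V_GS − V_t)² with V_GS = V_G − I_D·R_S = 2.78 − 1.2·I_D.
Substituting gives 1.22·I_D² − 2.59·I_D + 0.514 = 0, with roots I_D = 0.222 or 1.89 mA.
The root I_D = 1.89 mA gives V_GS = 0.508 V ≤ V_t, so take I_D = 0.222 mA.
Then V_GS = 2.51 V and V_DS = V_DD − I_D(R_D+R_S) = 9.9 − 0.222×3 = 9.23 V.
Saturation requires V_DS ≥ V_GS − V_t = 0.511 V; 9.23 ≥ 0.511 ✓.

I_D ≈ 0.22 mA, V_DS ≈ 9.2 V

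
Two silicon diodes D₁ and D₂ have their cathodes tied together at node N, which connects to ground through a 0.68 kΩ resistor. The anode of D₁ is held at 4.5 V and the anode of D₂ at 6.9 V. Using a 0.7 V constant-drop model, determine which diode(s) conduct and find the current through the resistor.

Only D₂ conducts; I_R ≈ 9.1 mA

Assume both conduct. Then node N would need to be at both 4.5−0.7 = 3.8 V and 6.9−0.7 = 6.2 V, which is impossible.
Assume only D₂ conducts: V_N = 6.9 − 0.7 = 6.2 V, so I_R = 6.2/0.68 = 9.12 mA.
Check D₁: its anode-to-cathode voltage is 4.5 − 6.2 = -1.7 V < 0.7 V, so it is off. The assumption is consistent.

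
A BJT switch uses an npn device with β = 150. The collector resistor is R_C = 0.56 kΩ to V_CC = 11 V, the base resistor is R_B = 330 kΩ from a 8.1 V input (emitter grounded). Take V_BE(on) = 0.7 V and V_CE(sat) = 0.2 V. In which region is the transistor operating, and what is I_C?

Assume active. Base-emitter loop: I_B = (V_BB − V_BE)/R_B = (8.1 − 0.7)/330 = 0.0224 mA.
I_C = β·I_B = 150×0.0224 = 3.36 mA.
V_CE = V_CC − I_C·R_C = 11 − 3.36×0.56 = 9.12 V > V_CE(sat), so the active-region assumption holds.

active; I_C ≈ 3.4 mA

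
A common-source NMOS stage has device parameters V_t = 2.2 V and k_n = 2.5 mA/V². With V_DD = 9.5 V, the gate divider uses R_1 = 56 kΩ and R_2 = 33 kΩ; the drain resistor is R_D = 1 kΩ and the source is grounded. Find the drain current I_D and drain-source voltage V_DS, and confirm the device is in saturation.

V_G = V_DD·R_2/(R_1+R_2) = 9.5×33/89 = 3.52 V. With the source grounded, V_GS = V_G = 3.52 V.
Assume saturation: I_D = (k_n/2)(V_GS − V_t)² = (2.5/2)×(3.52 − 2.2)² = 1.25×1.32² = 2.19 mA.
V_DS = V_DD − I_D·R_D = 9.5 − 2.19×1 = 7.31 V.
Saturation requires V_DS ≥ V_GS − V_t = 1.32 V; 7.31 ≥ 1.32 ✓.

I_D ≈ 2.2 mA, V_DS ≈ 7.3 V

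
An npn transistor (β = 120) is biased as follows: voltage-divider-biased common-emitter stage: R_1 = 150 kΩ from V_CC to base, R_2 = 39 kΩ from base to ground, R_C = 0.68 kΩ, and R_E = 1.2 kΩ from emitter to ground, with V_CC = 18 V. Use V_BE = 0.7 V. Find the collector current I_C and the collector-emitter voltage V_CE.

I_C ≈ 2.1 mA, V_CE ≈ 14 V

Thevenize the base divider: V_Th = V_CC·R_2/(R_1+R_2) = 18×39/189 = 3.71 V, R_Th = R_1‖R_2 = 31 kΩ.
Base-emitter loop: V_Th = I_B·R_Th + V_BE + (β+1)I_B·R_E, so I_B = (3.71 − 0.7) / (31 + 121×1.2) = 0.0171 mA.
I_C = β·I_B = 120×0.0171 = 2.05 mA, and I_E = (β+1)I_B = 2.07 mA.
V_CE = V_CC − I_C·R_C − I_E·R_E = 18 − 2.05×0.68 − 2.07×1.2 = 14.1 V.
V_CE = 14.1 V > 0.2 V confirms active-region operation.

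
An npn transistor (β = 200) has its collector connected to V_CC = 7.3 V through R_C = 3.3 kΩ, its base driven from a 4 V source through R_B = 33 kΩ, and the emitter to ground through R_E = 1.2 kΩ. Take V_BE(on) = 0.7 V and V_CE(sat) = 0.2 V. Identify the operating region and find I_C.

saturation; I_C ≈ 1.6 mA

Assume active: I_B = (4 − 0.7)/(33 + 201×1.2) = 0.012 mA, I_C = β·I_B = 2.41 mA.
Then V_CE = 7.3 − 2.41×3.3 − 2.42×1.2 = -3.55 V < 0.2 V — the active assumption fails.
Re-solve with V_CE = 0.2 V. KCL at the emitter: V_E/R_E = (V_BB−0.7−V_E)/R_B + (V_CC−0.2−V_E)/R_C, giving V_E = 1.93 V.
I_C = (V_CC − 0.2 − V_E)/R_C = (7.1 − 1.93)/3.3 = 1.57 mA.
Check: I_B = (3.3 − 1.93)/33 = 0.0415 mA, and β·I_B = 8.3 mA > I_C, confirming saturation.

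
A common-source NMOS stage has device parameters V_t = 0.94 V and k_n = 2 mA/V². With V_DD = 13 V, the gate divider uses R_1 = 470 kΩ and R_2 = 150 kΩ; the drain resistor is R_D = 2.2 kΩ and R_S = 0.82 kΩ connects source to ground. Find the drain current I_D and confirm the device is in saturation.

I_D ≈ 1.3 mA

V_G = V_DD·R_2/(R_1+R_2) = 13×150/620 = 3.15 V.
Assume saturation: I_D = (k_n/2)(V_GS − V_t)² with V_GS = V_G − I_D·R_S = 3.15 − 0.82·I_D.
Substituting gives 0.672·I_D² − 4.62·I_D + 4.86 = 0, with roots I_D = 1.3 or 5.57 mA.
The root I_D = 5.57 mA gives V_GS = -1.42 V ≤ V_t, so take I_D = 1.3 mA.
Then V_GS = 2.08 V and V_DS = V_DD − I_D(R_D+R_S) = 13 − 1.3×3.02 = 9.08 V.
Saturation requires V_DS ≥ V_GS − V_t = 1.14 V; 9.08 ≥ 1.14 ✓.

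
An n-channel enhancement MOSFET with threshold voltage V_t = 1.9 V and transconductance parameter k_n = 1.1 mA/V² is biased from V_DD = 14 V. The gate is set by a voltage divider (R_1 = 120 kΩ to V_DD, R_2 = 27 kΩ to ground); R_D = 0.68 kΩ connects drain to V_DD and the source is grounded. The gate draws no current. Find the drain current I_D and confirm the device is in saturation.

I_D ≈ 0.25 mA

V_G = V_DD·R_2/(R_1+R_2) = 14×27/147 = 2.57 V. With the source grounded, V_GS = V_G = 2.57 V.
Assume saturation: I_D = (k_n/2)(V_GS − V_t)² = (1.1/2)×(2.57 − 1.9)² = 0.55×0.671² = 0.248 mA.
V_DS = V_DD − I_D·R_D = 14 − 0.248×0.68 = 13.8 V.
Saturation requires V_DS ≥ V_GS − V_t = 0.671 V; 13.8 ≥ 0.671 ✓.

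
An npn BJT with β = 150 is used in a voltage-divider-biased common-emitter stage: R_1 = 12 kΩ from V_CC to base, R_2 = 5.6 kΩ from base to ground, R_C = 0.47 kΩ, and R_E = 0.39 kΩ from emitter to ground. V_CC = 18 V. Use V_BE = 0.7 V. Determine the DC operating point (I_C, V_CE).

Thevenize the base divider: V_Th = V_CC·R_2/(R_1+R_2) = 18×5.6/17.6 = 5.73 V, R_Th = R_1‖R_2 = 3.82 kΩ.
Base-emitter loop: V_Th = I_B·R_Th + V_BE + (β+1)I_B·R_E, so I_B = (5.73 − 0.7) / (3.82 + 151×0.39) = 0.0802 mA.
I_C = β·I_B = 150×0.0802 = 12 mA, and I_E = (β+1)I_B = 12.1 mA.
V_CE = V_CC − I_C·R_C − I_E·R_E = 18 − 12×0.47 − 12.1×0.39 = 7.63 V.
V_CE = 7.63 V > 0.2 V confirms active-region operation.

I_C ≈ 12 mA, V_CE ≈ 7.6 V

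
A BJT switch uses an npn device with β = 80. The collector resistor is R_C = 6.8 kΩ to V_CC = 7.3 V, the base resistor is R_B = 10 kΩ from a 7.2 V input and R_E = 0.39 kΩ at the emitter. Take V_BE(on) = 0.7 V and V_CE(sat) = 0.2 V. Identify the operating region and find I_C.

Assume active: I_B = (7.2 − 0.7)/(10 + 81×0.39) = 0.156 mA, I_C = β·I_B = 12.5 mA.
Then V_CE = 7.3 − 12.5×6.8 − 12.7×0.39 = -82.7 V < 0.2 V — the active assumption fails.
Re-solve with V_CE = 0.2 V. KCL at the emitter: V_E/R_E = (V_BB−0.7−V_E)/R_B + (V_CC−0.2−V_E)/R_C, giving V_E = 0.603 V.
I_C = (V_CC − 0.2 − V_E)/R_C = (7.1 − 0.603)/6.8 = 0.955 mA.
Check: I_B = (6.5 − 0.603)/10 = 0.59 mA, and β·I_B = 47.2 mA > I_C, confirming saturation.

saturation; I_C ≈ 0.96 mA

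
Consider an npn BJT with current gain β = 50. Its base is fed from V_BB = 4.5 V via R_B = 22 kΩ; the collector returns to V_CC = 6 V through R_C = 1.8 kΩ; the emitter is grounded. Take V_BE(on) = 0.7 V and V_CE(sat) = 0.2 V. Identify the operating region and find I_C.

Assume active: I_B = (4.5 − 0.7)/22 = 0.173 mA, giving I_C = β·I_B = 8.64 mA.
But then V_CE = 6 − 8.64×1.8 = -9.55 V < V_CE(sat) = 0.2 V — impossible in the active region.
So the transistor is saturated. With V_CE = 0.2 V, I_C = (V_CC − 0.2)/R_C = 5.8/1.8 = 3.22 mA.
Check: β·I_B = 8.64 mA > I_C = 3.22 mA, confirming saturation.

saturation; I_C ≈ 3.2 mA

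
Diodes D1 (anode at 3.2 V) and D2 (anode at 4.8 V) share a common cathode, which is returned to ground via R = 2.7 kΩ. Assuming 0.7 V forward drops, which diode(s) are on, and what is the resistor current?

Assume both conduct. Then node N would need to be at both 3.2−0.7 = 2.5 V and 4.8−0.7 = 4.1 V, which is impossible.
Assume only D2 conducts: V_N = 4.8 − 0.7 = 4.1 V, so I_R = 4.1/2.7 = 1.52 mA.
Check D1: its anode-to-cathode voltage is 3.2 − 4.1 = -0.9 V < 0.7 V, so it is off. The assumption is consistent.

Only D2 conducts; I_R ≈ 1.5 mA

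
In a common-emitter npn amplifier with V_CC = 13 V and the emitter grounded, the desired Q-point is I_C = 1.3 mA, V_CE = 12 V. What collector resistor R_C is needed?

Collector loop: V_CC = I_C·R_C + V_CE.
R_C = (V_CC − V_CE)/I_C = (13 − 12)/1.3 = 0.769 kΩ.

R_C ≈ 0.77 kΩ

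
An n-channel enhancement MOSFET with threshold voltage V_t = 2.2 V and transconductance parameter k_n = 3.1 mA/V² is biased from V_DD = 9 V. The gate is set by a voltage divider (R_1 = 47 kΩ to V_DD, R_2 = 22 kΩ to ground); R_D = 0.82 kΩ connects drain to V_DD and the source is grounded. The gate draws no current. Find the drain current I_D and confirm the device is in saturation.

V_G = V_DD·R_2/(R_1+R_2) = 9×22/69 = 2.87 V. With the source grounded, V_GS = V_G = 2.87 V.
Assume saturation: I_D = (k_n/2)(V_GS − V_t)² = (3.1/2)×(2.87 − 2.2)² = 1.55×0.67² = 0.695 mA.
V_DS = V_DD − I_D·R_D = 9 − 0.695×0.82 = 8.43 V.
Saturation requires V_DS ≥ V_GS − V_t = 0.67 V; 8.43 ≥ 0.67 ✓.

I_D ≈ 0.69 mA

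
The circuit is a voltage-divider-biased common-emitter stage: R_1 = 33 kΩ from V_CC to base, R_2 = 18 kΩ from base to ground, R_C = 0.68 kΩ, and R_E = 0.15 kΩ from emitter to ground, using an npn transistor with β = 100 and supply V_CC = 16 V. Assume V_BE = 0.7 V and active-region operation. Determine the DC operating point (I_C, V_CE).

I_C ≈ 18 mA, V_CE ≈ 0.65 V

Thevenize the base divider: V_Th = V_CC·R_2/(R_1+R_2) = 16×18/51 = 5.65 V, R_Th = R_1‖R_2 = 11.6 kΩ.
Base-emitter loop: V_Th = I_B·R_Th + V_BE + (β+1)I_B·R_E, so I_B = (5.65 − 0.7) / (11.6 + 101×0.15) = 0.185 mA.
I_C = β·I_B = 100×0.185 = 18.5 mA, and I_E = (β+1)I_B = 18.6 mA.
V_CE = V_CC − I_C·R_C − I_E·R_E = 16 − 18.5×0.68 − 18.6×0.15 = 0.65 V.
V_CE = 0.65 V > 0.2 V confirms active-region operation.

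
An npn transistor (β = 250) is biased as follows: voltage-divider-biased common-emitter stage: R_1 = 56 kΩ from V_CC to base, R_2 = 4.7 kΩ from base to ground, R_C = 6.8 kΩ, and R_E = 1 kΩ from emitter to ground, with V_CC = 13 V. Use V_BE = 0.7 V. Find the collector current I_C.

Thevenize the base divider: V_Th = V_CC·R_2/(R_1+R_2) = 13×4.7/60.7 = 1.01 V, R_Th = R_1‖R_2 = 4.34 kΩ.
Base-emitter loop: V_Th = I_B·R_Th + V_BE + (β+1)I_B·R_E, so I_B = (1.01 − 0.7) / (4.34 + 251×1) = 0.0012 mA.
I_C = β·I_B = 250×0.0012 = 0.3 mA, and I_E = (β+1)I_B = 0.301 mA.
V_CE = V_CC − I_C·R_C − I_E·R_E = 13 − 0.3×6.8 − 0.301×1 = 10.7 V.
V_CE = 10.7 V > 0.2 V confirms active-region operation.

I_C ≈ 0.3 mA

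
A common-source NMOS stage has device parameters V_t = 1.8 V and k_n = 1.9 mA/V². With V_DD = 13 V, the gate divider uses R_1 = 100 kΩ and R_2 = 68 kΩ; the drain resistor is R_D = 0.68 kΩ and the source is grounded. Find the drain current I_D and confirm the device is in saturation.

I_D ≈ 11 mA

V_G = V_DD·R_2/(R_1+R_2) = 13×68/168 = 5.26 V. With the source grounded, V_GS = V_G = 5.26 V.
Assume saturation: I_D = (k_n/2)(V_GS − V_t)² = (1.9/2)×(5.26 − 1.8)² = 0.95×3.46² = 11.4 mA.
V_DS = V_DD − I_D·R_D = 13 − 11.4×0.68 = 5.26 V.
Saturation requires V_DS ≥ V_GS − V_t = 3.46 V; 5.26 ≥ 3.46 ✓.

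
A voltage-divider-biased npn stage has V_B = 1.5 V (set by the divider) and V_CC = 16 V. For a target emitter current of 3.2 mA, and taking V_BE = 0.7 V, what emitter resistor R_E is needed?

V_E = V_B − V_BE = 1.5 − 0.7 = 0.8 V.
R_E = V_E / I_E = 0.8 / 3.2 = 0.25 kΩ.

R_E ≈ 0.25 kΩ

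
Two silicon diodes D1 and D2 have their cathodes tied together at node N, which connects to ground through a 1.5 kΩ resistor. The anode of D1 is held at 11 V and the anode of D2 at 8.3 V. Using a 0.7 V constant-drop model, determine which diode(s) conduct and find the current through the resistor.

Assume both conduct. Then node N would need to be at both 11−0.7 = 10.3 V and 8.3−0.7 = 7.6 V, which is impossible.
Assume only D1 conducts: V_N = 11 − 0.7 = 10.3 V, so I_R = 10.3/1.5 = 6.87 mA.
Check D2: its anode-to-cathode voltage is 8.3 − 10.3 = -2 V < 0.7 V, so it is off. The assumption is consistent.

Only D1 conducts; I_R ≈ 6.9 mA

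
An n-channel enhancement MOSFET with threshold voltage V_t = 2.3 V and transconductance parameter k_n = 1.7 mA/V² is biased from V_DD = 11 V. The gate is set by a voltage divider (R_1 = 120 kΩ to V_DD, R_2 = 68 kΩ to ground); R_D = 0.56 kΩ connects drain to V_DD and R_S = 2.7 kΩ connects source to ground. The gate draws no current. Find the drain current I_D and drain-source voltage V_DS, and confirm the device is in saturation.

V_G = V_DD·R_2/(R_1+R_2) = 11×68/188 = 3.98 V.
Assume saturation: I_D = (k_n/2)(V_GS − V_t)² with V_GS = V_G − I_D·R_S = 3.98 − 2.7·I_D.
Substituting gives 6.2·I_D² − 8.71·I_D + 2.4 = 0, with roots I_D = 0.376 or 1.03 mA.
The root I_D = 1.03 mA gives V_GS = 1.2 V ≤ V_t, so take I_D = 0.376 mA.
Then V_GS = 2.96 V and V_DS = V_DD − I_D(R_D+R_S) = 11 − 0.376×3.26 = 9.78 V.
Saturation requires V_DS ≥ V_GS − V_t = 0.665 V; 9.78 ≥ 0.665 ✓.

I_D ≈ 0.38 mA, V_DS ≈ 9.8 V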